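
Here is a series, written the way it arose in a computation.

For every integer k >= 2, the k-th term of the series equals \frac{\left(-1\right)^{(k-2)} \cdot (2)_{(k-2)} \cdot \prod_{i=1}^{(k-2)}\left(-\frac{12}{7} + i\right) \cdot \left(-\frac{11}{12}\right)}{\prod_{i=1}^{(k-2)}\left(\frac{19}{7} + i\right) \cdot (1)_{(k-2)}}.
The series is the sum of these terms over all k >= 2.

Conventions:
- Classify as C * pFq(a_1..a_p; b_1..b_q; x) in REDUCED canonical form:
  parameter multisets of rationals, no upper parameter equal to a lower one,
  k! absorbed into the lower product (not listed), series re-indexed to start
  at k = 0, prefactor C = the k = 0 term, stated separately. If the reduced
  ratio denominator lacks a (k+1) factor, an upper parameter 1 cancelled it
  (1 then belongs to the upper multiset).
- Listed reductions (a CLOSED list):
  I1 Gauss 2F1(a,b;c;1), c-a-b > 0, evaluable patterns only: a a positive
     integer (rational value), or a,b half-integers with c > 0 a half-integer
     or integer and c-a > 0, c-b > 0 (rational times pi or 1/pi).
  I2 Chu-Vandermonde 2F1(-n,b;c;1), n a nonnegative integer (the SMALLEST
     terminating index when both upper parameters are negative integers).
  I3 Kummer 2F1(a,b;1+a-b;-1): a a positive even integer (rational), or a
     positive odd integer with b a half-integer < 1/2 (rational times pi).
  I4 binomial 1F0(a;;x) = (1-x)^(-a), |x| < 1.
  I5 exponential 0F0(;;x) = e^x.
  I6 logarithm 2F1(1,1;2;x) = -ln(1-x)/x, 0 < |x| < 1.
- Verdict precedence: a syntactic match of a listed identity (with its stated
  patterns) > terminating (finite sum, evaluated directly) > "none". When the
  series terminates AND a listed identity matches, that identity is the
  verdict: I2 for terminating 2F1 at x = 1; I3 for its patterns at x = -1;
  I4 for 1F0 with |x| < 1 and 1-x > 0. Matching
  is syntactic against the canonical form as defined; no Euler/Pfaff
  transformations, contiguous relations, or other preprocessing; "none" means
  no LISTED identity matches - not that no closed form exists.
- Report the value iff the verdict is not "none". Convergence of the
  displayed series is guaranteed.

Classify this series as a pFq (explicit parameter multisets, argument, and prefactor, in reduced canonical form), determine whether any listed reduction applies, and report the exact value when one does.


x = -1 here; the reduced form reads 2F1, upper {-\frac{5}{7}, 2}, lower {\frac{26}{7}}, C = -\frac{11}{12}. Verdict (x = -1): Kummer (I3) applies (x = -1; c = \frac{26}{7} equals 1+a-b for upper {-\frac{5}{7}, 2}: listed pattern). Sum: -\frac{209}{168}.

Key observation: t_0 being -\frac{11}{12}, the lower running product (C = -11/12) is a rising factorial.
Adjacent-term ratio: r(k) = -1 * (k-\frac{5}{7}) (k+2) / [(k+\frac{26}{7}) (k+1)] - poly over poly, x = -1 from leading terms; C = -\frac{11}{12} at k = 0.


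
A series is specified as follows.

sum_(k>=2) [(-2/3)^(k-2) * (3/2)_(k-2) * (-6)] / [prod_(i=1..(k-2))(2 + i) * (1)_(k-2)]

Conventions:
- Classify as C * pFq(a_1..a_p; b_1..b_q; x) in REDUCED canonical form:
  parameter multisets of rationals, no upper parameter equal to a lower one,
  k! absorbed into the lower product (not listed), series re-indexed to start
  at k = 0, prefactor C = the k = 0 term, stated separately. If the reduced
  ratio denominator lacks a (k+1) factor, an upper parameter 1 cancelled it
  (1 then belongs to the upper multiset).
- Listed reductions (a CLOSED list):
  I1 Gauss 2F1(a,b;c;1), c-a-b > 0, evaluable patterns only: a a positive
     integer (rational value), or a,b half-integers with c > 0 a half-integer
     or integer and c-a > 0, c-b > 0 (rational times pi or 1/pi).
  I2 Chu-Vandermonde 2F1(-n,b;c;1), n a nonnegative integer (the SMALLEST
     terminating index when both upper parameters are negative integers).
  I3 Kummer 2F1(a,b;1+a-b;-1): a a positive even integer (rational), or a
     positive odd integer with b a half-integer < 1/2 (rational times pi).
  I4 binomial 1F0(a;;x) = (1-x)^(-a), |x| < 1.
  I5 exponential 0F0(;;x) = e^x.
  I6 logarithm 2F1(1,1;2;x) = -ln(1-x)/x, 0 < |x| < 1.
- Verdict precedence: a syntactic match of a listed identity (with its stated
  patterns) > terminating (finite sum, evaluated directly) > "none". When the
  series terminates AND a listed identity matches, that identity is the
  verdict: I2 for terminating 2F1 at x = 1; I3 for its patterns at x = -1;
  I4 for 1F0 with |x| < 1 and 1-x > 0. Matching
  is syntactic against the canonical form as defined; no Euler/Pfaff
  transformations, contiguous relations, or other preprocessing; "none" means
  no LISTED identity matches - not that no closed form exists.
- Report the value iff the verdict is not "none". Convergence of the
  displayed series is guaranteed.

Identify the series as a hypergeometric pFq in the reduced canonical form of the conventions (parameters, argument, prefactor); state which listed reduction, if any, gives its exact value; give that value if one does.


Prefactor -6, argument -2/3: 1F1 with upper {3/2} over lower {3}. Verdict: none (x = -2/3): each listed identity misses the multisets {3/2} ; {3}.

First insight: from the first term -6: the lower running product (prefactor -6) is a rising factorial.
Ratio: r(k) = (-2/3) * (k+3/2) / [(k+3) (k+1)] ; factor over Q: parameters, x = (-2/3), and C = -6.


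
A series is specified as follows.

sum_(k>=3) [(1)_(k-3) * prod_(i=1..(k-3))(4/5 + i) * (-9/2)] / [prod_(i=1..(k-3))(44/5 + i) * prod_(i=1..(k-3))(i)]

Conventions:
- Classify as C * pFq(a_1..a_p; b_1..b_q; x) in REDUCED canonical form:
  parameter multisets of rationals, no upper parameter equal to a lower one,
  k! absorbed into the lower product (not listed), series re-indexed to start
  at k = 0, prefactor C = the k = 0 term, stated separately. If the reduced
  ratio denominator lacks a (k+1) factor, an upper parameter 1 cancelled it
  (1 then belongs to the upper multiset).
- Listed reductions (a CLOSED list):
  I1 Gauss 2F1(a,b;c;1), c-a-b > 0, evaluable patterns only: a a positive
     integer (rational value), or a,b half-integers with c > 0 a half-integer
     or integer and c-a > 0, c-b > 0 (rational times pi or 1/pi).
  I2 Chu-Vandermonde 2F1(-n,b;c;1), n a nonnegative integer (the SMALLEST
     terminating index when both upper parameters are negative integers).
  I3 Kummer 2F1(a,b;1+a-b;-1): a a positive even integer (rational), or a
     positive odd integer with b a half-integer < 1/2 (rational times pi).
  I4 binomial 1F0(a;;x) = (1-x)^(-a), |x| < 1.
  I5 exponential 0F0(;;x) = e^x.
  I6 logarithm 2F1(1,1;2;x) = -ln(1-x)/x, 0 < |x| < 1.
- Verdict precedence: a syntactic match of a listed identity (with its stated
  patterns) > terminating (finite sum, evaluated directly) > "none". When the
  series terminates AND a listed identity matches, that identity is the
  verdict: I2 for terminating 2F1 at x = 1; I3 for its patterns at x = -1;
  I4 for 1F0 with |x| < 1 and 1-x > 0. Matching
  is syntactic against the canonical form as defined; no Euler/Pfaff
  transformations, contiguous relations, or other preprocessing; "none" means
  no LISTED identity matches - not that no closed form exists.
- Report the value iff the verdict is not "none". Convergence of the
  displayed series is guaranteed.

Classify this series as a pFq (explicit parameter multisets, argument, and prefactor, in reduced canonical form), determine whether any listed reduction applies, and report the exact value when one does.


Key observation: with t_0 = -9/2, the running product (C = -9/2) telescopes to a rising factorial.
Adjacent-term ratio: r(k) = 1 * (k+1) (k+9/5) / [(k+49/5) (k+1)] - rational; roots negated = parameters, x = 1, C = -9/2.

At argument 1: a 2F1 with upper {1, 9/5}, lower {49/5}, scaled by C = -9/2. Verdict at x = 1: Gauss's theorem (I1) matches (x = 1: the Gamma ratio telescopes since c-a-b = 7 > 0 and a = 1 in Z>0). Exact value: -198/35.


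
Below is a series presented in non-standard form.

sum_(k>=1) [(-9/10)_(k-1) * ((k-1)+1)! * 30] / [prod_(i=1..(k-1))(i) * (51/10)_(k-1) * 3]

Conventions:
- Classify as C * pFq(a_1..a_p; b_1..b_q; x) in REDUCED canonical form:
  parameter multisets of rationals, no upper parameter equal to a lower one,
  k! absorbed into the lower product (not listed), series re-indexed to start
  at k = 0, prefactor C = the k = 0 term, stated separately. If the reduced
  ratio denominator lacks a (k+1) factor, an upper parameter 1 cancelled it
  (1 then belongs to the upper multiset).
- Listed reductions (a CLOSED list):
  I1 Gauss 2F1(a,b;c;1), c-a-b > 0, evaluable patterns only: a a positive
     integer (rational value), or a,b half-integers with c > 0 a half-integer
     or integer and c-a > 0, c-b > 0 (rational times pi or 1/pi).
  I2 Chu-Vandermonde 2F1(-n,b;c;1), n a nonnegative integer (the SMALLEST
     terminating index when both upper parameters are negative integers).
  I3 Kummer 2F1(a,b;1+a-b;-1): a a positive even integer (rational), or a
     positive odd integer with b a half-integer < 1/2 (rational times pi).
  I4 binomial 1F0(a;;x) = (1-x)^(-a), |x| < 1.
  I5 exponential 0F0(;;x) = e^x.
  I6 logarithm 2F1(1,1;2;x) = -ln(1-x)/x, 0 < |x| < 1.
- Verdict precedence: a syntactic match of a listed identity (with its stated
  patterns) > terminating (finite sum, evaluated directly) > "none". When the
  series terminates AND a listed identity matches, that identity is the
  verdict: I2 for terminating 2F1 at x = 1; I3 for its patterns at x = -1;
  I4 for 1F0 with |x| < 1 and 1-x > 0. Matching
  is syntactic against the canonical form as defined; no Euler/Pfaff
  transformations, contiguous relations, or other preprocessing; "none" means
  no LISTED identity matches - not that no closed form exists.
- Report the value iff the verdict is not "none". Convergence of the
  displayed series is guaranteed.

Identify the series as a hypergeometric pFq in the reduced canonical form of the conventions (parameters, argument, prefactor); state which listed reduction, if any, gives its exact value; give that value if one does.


This is 10 * 2F1(-9/10, 2; 51/10; 1) in reduced canonical form. Verdict: Gauss (I1, integer-parameter pattern) fires (x = 1: the Gamma ratio telescopes since c-a-b = 4 > 0 and a = 2 in Z>0). Sum: 1271/200.

Key step: t_0 being 10, the factorial ratio (C = 10) (k+a-1)!/(a-1)! is a rising factorial (a)_k.
Term ratio: r(k) = 1 * (k-9/10) (k+2) / [(k+51/10) (k+1)] ; factor over Q: parameters, x = 1, and C = 10.


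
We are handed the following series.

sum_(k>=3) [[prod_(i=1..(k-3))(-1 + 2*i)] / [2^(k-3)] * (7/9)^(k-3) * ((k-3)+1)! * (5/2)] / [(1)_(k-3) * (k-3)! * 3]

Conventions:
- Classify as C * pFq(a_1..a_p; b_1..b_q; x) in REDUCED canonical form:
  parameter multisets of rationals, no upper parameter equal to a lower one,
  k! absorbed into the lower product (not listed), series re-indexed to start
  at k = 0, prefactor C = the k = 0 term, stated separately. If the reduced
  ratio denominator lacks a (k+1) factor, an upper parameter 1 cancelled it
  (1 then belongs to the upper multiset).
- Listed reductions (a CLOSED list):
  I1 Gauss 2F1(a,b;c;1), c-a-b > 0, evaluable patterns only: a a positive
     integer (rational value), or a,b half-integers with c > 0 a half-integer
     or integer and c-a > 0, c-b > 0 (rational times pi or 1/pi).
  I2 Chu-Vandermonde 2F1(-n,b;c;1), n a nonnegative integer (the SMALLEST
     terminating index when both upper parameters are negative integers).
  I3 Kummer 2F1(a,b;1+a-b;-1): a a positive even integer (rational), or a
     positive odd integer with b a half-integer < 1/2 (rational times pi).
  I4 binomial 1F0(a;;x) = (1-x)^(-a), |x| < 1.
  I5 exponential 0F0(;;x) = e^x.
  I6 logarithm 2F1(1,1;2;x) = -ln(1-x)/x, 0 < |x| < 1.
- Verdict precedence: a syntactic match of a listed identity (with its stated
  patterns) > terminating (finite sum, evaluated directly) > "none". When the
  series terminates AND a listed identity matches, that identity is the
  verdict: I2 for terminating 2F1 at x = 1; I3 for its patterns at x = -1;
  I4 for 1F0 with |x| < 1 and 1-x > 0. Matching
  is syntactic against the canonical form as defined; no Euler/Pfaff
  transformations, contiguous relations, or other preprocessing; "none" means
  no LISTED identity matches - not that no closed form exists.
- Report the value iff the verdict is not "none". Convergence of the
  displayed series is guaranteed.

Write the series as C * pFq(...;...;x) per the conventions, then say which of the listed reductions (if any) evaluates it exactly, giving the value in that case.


Key step: from the first term 5/6: the odd product 1*3*...*(2k-1) (prefactor 5/6) is 2^k (1/2)_k.
Step ratio: r(k) = (7/9) * (k+1/2) (k+2) / [(k+1) (k+1)] - rational; roots negated = parameters, x = (7/9), C = 5/6.

Canonical form: C = 5/6 times 2F1 with upper {1/2, 2}, lower {1}, x = 7/9. Verdict: none. No listed pattern accepts 2F1(1/2, 2; 1; 7/9).


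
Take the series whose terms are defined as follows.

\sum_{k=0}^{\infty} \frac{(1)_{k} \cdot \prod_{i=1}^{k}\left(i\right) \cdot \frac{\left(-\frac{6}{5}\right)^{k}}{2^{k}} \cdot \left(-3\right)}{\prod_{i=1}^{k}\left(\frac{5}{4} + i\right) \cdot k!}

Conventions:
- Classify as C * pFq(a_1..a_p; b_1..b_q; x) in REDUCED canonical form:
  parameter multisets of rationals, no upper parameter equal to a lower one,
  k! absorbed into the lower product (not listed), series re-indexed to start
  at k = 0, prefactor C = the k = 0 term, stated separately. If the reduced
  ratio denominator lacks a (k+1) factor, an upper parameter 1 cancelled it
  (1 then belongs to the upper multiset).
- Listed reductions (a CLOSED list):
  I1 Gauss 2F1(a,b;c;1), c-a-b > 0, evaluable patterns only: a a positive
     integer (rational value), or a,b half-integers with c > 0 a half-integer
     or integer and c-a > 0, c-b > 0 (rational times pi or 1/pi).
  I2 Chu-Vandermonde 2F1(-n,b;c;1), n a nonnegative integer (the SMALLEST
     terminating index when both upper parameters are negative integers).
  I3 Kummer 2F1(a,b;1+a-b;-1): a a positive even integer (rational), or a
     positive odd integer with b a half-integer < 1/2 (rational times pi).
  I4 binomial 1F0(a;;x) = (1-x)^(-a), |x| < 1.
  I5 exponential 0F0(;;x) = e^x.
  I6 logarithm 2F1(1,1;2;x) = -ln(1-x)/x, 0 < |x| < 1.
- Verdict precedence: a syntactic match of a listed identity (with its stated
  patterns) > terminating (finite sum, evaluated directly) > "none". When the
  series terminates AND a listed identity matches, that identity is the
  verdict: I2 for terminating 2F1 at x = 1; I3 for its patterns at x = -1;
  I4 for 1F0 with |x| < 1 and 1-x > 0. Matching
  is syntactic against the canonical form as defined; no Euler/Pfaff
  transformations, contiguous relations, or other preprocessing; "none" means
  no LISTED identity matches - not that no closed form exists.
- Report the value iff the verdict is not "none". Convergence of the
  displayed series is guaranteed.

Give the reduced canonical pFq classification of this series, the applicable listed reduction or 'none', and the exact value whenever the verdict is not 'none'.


Reduced: x = -\frac{3}{5}, 2F1, upper = {1, 1}, lower = {\frac{9}{4}}, C = -3. Verdict: none - at argument -\frac{3}{5} the multisets {1, 1} ; {\frac{9}{4}} match no listed identity.

Key observation: t_0 = -3 here, and the lower running product (prefactor -3) is a rising factorial.
Ratio: r(k) = -\frac{3}{5} * (k+1) (k+1) / [(k+\frac{9}{4}) (k+1)] - rational in k, leading ratio -\frac{3}{5}; with t_0 = -3, classification follows.


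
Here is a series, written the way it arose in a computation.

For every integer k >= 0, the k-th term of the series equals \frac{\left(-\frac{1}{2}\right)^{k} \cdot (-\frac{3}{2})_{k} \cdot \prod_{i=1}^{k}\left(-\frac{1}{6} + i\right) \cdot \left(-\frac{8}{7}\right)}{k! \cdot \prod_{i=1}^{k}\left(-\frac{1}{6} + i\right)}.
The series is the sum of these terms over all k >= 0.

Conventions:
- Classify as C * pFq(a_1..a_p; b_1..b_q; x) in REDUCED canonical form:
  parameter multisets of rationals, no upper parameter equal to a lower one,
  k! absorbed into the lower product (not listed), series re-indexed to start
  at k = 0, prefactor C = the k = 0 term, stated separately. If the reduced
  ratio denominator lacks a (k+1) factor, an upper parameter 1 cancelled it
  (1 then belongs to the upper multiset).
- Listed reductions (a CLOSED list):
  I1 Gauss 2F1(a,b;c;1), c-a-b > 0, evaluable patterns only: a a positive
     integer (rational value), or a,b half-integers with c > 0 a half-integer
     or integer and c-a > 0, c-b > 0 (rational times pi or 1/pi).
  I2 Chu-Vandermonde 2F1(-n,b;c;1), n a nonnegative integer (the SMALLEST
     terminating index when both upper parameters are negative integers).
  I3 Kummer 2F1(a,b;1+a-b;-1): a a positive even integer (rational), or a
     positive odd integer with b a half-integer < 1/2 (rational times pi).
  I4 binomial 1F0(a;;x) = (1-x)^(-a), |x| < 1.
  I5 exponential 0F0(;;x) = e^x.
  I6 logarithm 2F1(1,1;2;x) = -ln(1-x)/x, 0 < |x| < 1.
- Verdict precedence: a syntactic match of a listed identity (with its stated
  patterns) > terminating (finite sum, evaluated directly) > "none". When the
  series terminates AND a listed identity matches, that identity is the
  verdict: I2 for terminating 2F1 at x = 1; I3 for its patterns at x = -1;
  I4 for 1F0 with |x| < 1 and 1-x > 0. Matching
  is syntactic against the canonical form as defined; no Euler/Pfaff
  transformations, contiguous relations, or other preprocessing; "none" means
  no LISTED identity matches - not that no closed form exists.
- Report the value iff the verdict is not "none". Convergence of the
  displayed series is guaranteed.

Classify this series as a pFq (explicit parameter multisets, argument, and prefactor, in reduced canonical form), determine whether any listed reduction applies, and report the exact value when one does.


x = -\frac{1}{2} here; the reduced form reads 1F0, upper {-\frac{3}{2}}, lower {-}, C = -\frac{8}{7}. Verdict: the binomial series (I4) applies (the 1F0 binomial series: exponent 3/2, x = -\frac{1}{2}). Sum: \left(-\frac{8}{7}\right) \cdot \left(\frac{3}{2}\right)^{\frac{3}{2}}.

The tell: with t_0 = -\frac{8}{7}, the running product (C = -8/7) telescopes to a rising factorial.
Consecutive-term ratio: r(k) = -\frac{1}{2} * (k-\frac{3}{2}) / [(k+1)] - rational; roots negated = parameters, x = -\frac{1}{2}, C = -\frac{8}{7}.


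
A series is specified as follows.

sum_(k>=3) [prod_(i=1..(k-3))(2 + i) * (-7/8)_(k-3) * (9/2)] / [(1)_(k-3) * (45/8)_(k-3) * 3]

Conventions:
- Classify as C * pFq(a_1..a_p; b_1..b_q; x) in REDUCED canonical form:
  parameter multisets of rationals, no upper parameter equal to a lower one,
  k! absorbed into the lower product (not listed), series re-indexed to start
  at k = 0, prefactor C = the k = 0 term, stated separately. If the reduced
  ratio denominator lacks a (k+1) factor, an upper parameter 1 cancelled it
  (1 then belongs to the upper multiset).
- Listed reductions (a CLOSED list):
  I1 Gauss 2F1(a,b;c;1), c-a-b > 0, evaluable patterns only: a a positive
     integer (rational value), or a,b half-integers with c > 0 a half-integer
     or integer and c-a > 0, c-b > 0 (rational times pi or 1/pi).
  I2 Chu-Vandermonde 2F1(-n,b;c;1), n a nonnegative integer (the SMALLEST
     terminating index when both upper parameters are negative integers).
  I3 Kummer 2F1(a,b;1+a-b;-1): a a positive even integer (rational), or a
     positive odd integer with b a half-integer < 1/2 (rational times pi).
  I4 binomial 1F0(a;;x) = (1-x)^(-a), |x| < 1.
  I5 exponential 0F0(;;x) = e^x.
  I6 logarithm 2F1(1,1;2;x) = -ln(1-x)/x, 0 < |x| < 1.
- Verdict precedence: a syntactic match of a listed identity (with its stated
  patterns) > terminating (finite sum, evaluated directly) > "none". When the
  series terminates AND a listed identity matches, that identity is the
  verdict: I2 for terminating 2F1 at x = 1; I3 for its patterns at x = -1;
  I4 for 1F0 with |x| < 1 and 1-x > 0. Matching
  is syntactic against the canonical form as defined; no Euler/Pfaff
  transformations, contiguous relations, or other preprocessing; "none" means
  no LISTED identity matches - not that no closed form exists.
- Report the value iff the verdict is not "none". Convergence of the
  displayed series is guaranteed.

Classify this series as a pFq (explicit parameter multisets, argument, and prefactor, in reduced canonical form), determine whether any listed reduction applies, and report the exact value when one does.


This is 3/2 * 2F1(-7/8, 3; 45/8; 1) in reduced canonical form. Verdict (x = 1): the Gauss summation I1 applies (x = 1: the Gamma ratio telescopes since c-a-b = 7/2 > 0 and a = 3 in Z>0). Hence: 1073/1408.

The tell: from the first term 3/2: the constant factors (C = 3/2, x = 1) combine into one prefactor.
Consecutive-term ratio: r(k) = 1 * (k-7/8) (k+3) / [(k+45/8) (k+1)] - rational; roots negated = parameters, x = 1, C = 3/2.


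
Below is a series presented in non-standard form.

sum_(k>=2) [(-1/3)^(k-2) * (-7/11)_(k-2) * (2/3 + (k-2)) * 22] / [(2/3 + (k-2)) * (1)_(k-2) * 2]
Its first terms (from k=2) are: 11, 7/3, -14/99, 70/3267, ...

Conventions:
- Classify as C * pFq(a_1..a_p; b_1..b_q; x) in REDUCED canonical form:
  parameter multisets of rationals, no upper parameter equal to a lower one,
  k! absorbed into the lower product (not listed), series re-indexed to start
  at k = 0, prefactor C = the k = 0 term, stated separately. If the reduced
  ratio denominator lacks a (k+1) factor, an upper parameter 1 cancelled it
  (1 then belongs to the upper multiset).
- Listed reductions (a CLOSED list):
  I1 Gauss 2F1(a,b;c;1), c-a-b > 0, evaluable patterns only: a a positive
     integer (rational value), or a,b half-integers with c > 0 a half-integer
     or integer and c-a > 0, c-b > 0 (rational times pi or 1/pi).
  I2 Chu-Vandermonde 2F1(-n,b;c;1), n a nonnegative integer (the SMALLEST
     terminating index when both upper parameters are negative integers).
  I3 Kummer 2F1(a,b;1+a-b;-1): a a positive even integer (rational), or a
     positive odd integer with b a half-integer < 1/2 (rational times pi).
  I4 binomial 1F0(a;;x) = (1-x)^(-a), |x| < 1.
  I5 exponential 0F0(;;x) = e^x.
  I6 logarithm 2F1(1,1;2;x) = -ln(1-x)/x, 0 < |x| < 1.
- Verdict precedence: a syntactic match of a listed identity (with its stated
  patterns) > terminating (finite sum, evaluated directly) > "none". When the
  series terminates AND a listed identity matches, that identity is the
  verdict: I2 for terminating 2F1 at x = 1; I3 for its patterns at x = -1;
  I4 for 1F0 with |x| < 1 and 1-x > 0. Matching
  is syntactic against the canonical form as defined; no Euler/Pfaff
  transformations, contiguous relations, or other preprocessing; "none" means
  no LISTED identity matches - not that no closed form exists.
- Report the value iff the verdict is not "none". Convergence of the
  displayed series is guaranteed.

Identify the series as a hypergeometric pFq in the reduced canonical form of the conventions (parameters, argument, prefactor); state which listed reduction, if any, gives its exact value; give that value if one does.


Reduced: x = -1/3, 1F0, upper = {-7/11}, lower = {-}, C = 11. Verdict: the I4 binomial reduction applies (the 1F0 binomial series: exponent 7/11, x = -1/3). Its exact value is 11 * (4/3)^(7/11).

Structural cue: t_0 being 11, (1)_k (C = 11, x = -1/3) is k! itself.
Step ratio: r(k) = (-1/3) * (k-7/11) / [(k+1)] - rational in k, leading ratio (-1/3); with t_0 = 11, classification follows.


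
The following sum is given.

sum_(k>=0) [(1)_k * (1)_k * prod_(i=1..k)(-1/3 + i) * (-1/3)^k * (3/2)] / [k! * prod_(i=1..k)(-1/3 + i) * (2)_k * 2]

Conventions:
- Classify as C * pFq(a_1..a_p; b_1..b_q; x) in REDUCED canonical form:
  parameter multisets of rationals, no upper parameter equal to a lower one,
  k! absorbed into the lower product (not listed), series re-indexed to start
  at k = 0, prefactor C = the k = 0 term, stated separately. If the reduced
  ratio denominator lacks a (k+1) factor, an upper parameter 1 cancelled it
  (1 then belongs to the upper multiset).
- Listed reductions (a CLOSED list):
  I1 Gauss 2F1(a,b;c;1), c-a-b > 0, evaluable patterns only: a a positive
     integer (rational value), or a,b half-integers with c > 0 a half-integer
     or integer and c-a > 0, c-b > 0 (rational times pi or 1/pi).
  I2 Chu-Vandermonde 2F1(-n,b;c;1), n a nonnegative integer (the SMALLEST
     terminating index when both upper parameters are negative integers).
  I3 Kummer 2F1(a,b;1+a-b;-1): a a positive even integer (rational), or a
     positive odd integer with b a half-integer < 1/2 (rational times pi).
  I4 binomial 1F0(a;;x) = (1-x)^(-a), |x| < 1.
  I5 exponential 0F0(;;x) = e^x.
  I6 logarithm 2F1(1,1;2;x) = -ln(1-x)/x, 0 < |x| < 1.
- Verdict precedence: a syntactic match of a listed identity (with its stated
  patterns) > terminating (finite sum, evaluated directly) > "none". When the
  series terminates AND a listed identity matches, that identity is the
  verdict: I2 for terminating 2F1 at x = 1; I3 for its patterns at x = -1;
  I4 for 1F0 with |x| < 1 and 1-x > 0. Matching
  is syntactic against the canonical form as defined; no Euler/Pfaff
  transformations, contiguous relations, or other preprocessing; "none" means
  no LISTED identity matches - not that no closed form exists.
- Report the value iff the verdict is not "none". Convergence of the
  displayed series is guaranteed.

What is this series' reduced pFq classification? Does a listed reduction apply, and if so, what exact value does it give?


Reduced: x = -1/3, 2F1, upper = {1, 1}, lower = {2}, C = 3/4. Verdict: logarithm (I6) applies (the logarithm: parameters (1,1;2), x = -1/3). Sum: (9/4) * ln(4/3).

Key step: with t_0 = 3/4, the parameter 2/3 appears in both the upper and lower lists and cancels.
Ratio: r(k) = (-1/3) * (k+1) (k+1) / [(k+2) (k+1)] - poly over poly, x = (-1/3) from leading terms; C = 3/4 at k = 0.


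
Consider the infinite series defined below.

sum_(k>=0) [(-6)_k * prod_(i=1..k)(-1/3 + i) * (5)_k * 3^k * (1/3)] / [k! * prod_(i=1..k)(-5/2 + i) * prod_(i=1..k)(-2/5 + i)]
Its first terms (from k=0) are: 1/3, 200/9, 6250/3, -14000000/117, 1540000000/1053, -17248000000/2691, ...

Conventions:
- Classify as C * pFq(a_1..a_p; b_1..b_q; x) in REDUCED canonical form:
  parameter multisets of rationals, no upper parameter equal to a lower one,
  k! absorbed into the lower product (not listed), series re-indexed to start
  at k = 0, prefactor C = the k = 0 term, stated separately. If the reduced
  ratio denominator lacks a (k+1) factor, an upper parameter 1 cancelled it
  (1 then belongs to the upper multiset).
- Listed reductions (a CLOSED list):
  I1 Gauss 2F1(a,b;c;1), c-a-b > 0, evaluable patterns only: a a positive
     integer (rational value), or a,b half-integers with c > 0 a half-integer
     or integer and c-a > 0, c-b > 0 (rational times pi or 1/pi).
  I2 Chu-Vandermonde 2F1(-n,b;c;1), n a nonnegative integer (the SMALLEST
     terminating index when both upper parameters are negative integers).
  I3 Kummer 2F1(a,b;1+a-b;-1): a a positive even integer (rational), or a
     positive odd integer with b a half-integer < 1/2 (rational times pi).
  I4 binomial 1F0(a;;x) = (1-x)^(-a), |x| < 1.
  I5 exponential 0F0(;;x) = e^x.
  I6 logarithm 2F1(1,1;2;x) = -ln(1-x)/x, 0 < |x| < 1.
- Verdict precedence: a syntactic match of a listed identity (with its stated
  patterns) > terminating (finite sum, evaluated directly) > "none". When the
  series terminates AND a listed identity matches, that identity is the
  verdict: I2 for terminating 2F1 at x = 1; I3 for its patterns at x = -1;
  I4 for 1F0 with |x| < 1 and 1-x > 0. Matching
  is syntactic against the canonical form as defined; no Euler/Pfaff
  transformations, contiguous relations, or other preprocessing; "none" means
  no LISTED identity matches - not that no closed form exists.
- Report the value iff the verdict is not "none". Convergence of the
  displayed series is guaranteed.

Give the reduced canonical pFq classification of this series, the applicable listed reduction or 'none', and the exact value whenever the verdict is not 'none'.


This is 1/3 * 3F2(-6, 2/3, 5; -3/2, 3/5; 3) in reduced canonical form. Verdict: terminating. (-6)_k vanishes past k = 6, leaving a 7-term sum, computed directly. Exact value: 101741002523/24219.

Key observation: x = 3 and the running product (C = 1/3) telescopes to a rising factorial.
Step ratio: r(k) = 3 * (k-6) (k+2/3) (k+5) / [(k-3/2) (k+3/5) (k+1)] - rational in k. x = 3; t_0 = 1/3; negate the roots.


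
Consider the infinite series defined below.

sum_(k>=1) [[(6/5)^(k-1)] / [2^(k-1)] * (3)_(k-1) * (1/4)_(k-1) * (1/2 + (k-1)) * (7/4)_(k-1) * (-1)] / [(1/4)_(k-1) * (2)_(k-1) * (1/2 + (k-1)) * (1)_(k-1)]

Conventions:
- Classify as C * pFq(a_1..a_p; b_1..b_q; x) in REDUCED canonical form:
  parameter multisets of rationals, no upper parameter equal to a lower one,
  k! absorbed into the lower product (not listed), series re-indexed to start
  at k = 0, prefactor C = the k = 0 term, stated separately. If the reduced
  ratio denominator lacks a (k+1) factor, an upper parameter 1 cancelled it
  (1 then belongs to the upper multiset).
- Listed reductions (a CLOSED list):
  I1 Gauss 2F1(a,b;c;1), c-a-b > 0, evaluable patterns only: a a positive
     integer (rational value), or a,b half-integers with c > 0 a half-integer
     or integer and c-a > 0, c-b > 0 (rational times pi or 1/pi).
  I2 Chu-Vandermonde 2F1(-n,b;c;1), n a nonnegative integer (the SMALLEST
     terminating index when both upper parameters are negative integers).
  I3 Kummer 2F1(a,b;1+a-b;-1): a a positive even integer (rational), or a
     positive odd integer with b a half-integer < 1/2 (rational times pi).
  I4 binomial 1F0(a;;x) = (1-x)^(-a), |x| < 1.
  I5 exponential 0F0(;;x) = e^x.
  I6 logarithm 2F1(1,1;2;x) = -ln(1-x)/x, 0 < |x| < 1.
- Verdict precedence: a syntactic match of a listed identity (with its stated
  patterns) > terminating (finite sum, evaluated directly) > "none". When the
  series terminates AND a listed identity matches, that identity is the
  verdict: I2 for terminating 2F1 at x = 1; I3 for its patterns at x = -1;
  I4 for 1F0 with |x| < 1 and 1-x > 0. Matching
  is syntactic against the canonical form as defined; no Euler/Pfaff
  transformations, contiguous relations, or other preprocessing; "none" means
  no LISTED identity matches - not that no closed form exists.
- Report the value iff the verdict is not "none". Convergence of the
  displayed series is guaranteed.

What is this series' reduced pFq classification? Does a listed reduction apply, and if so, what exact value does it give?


At argument 3/5: a 2F1 with upper {7/4, 3}, lower {2}, scaled by C = -1. Verdict: none - this 2F1 at x = 3/5 matches no listed pattern, and upper {7/4, 3} holds no stopper.

Structural cue: from the first term -1: k + 1/2 divides numerator and denominator alike; C = -1, x = 3/5 after cancelling.
Term ratio: r(k) = (3/5) * (k+7/4) (k+3) / [(k+2) (k+1)] - rational; roots negated = parameters, x = (3/5), C = -1.


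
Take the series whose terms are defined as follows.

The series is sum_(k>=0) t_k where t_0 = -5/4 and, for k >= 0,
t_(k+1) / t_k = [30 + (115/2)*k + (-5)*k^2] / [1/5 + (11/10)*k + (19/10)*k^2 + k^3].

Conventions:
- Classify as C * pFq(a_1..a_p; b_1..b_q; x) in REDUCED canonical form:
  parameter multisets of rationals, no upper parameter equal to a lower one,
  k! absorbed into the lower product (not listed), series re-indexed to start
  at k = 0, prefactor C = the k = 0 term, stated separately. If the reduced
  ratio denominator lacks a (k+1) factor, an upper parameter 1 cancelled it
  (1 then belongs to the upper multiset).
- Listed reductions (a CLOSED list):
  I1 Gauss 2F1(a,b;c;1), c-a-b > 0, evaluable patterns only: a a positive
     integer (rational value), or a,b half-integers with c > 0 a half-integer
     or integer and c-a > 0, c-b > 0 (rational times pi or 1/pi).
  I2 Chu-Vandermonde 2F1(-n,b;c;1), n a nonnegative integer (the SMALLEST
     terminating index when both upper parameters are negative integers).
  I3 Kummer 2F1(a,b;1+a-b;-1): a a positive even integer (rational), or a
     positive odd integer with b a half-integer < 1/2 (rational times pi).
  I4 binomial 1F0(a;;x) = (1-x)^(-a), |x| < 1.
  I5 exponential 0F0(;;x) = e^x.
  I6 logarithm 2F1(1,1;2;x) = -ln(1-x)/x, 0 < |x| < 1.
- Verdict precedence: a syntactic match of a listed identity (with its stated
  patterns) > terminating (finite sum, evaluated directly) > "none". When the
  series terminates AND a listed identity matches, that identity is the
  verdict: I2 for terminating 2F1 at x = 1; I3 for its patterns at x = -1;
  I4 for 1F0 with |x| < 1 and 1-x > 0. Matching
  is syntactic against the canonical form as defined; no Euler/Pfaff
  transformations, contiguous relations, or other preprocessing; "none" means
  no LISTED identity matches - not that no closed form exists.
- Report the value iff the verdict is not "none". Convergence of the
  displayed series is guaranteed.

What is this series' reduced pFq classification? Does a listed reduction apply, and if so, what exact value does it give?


Reduced: x = -5, 1F1, upper = {-12}, lower = {2/5}, C = -5/4. Verdict: terminating. With -12 upstairs the series is a 13-term polynomial sum; evaluated term by term. Sum: -28538033441824280142305/47009073246879744.

The tell: t_0 = -5/4 here, and the expanded ratio factors over Q; C = -5/4, roots give parameters.
Consecutive-term ratio: r(k) = (-5) * (k-12) / [(k+2/5) (k+1)] - rational in k, leading ratio (-5); with t_0 = -5/4, classification follows.


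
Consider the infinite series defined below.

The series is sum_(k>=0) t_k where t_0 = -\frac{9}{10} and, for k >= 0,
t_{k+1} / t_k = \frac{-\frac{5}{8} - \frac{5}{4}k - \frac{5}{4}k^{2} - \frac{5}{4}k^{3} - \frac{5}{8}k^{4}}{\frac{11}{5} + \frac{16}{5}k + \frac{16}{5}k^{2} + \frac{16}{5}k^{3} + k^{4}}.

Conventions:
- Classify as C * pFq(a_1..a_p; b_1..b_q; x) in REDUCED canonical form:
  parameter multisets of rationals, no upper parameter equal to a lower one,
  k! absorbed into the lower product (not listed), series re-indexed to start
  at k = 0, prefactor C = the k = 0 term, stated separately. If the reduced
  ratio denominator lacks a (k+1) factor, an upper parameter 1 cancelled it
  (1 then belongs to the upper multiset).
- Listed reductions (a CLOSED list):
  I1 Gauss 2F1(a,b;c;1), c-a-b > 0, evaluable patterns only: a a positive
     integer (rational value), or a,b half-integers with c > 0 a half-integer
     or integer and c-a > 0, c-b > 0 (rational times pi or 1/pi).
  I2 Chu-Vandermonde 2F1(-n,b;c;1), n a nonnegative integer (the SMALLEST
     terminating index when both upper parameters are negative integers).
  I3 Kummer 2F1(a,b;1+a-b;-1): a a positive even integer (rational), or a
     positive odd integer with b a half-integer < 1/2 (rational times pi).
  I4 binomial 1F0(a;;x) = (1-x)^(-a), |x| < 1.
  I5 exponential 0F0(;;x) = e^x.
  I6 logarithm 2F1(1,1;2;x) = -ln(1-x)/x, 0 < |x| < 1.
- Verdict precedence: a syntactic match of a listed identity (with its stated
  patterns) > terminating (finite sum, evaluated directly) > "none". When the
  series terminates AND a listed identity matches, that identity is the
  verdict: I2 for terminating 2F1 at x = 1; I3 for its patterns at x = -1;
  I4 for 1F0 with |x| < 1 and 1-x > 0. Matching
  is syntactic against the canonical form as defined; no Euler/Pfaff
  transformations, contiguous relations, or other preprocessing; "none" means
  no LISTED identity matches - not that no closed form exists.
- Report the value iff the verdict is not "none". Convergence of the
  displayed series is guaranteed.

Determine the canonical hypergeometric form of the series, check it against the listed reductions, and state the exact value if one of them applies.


Canonical form: C = -\frac{9}{10} times 2F1 with upper {1, 1}, lower {\frac{11}{5}}, x = -\frac{5}{8}. Verdict: none - at argument -\frac{5}{8} the multisets {1, 1} ; {\frac{11}{5}} match no listed identity.

Key step: t_0 = -\frac{9}{10} here, and roots of the ratio polynomials (C = -9/10) are the negated parameters.
Ratio: r(k) = -\frac{5}{8} * (k+1) (k+1) / [(k+\frac{11}{5}) (k+1)] ; factor over Q: parameters, x = -\frac{5}{8}, and C = -\frac{9}{10}.


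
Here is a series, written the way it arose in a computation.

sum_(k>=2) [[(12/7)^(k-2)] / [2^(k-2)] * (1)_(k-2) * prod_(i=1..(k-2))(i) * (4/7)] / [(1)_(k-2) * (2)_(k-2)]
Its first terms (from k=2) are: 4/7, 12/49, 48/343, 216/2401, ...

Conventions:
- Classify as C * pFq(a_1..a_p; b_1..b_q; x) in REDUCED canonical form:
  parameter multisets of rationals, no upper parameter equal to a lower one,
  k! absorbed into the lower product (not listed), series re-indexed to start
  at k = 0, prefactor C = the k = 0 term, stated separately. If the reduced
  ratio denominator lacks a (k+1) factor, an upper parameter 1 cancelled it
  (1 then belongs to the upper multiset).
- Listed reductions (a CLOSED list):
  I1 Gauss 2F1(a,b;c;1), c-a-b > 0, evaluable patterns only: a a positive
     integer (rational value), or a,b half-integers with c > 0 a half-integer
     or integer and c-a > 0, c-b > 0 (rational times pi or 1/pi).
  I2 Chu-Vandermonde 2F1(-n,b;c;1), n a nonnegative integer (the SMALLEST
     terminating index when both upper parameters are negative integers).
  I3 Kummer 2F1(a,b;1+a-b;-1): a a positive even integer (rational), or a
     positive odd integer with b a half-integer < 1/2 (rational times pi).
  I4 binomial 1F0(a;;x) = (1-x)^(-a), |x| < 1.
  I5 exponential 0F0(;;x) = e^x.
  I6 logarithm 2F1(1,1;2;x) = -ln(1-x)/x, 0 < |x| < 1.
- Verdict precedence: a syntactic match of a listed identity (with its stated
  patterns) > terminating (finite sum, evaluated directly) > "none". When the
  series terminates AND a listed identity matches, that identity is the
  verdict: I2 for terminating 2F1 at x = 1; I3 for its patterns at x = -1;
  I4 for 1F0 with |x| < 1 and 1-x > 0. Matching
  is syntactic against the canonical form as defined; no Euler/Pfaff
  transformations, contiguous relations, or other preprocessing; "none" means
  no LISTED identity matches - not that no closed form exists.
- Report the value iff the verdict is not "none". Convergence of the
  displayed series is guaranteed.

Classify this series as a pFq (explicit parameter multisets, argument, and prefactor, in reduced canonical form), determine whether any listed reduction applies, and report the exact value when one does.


Reduced: x = 6/7, 2F1, upper = {1, 1}, lower = {2}, C = 4/7. Verdict: logarithm (I6) matches (the logarithm: parameters (1,1;2), x = 6/7). Value: (-2/3) * ln(1/7).

First insight: x = (6/7) and (1)_k (C = 4/7, x = 6/7) is k! itself.
Term ratio: r(k) = (6/7) * (k+1) (k+1) / [(k+2) (k+1)] ; factor over Q: parameters, x = (6/7), and C = 4/7.


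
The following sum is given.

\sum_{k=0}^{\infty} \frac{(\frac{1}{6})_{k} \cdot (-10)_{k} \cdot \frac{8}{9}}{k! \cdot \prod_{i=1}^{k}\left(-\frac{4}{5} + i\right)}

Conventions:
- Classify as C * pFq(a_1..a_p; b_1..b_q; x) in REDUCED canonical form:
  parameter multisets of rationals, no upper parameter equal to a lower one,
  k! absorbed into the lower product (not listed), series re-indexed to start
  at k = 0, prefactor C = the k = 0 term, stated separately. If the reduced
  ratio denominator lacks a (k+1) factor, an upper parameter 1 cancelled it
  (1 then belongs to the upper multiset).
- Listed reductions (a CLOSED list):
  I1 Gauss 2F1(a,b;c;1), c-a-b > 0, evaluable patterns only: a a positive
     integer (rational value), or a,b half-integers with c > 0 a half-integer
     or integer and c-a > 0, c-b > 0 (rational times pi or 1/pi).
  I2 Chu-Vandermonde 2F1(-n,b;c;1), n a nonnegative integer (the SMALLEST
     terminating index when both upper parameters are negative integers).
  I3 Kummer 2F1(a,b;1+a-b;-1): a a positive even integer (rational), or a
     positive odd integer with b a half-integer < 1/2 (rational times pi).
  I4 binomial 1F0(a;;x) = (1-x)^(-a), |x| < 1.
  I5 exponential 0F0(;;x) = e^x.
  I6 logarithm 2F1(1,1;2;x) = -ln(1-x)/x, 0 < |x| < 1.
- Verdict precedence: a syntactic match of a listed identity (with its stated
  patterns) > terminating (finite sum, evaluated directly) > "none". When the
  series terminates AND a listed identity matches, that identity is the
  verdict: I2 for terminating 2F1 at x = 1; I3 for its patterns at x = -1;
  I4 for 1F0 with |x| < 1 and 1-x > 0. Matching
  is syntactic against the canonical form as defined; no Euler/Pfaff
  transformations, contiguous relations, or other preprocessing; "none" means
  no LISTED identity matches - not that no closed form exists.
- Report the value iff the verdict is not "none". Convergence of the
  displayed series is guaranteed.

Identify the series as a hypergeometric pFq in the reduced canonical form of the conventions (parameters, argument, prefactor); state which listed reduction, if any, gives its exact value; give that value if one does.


At argument 1: a 2F1 with upper {-10, \frac{1}{6}}, lower {\frac{1}{5}}, scaled by C = \frac{8}{9}. Verdict: the Chu-Vandermonde identity I2 applies (terminating 2F1 at x = 1 with n = 10, b = 1/6, c = \frac{1}{5}). Its exact value is \frac{252724200361721}{2660306642731008}.

The tell: x = 1 and the lower running product (prefactor 8/9) is a rising factorial.
Ratio: r(k) = 1 * (k-10) (k+\frac{1}{6}) / [(k+\frac{1}{5}) (k+1)] ; factor over Q: parameters, x = 1, and C = \frac{8}{9}.
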